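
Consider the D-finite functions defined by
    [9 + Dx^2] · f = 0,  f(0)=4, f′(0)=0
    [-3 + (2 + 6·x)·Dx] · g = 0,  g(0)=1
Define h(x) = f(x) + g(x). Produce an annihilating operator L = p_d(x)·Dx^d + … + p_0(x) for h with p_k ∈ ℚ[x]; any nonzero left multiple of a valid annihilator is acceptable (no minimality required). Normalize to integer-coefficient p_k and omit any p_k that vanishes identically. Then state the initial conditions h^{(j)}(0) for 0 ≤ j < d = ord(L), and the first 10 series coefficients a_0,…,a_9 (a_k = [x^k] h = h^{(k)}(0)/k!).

f: a_k = 4, 0, -18, 0, 27/2, 0, -81/20, 0, 729/1120, 0, …
g: a_k = 1, 3/2, -9/8, 27/16, -405/128, 1701/256, -15309/1024, 72171/2048, -2814669/32768, 14073345/65536, …
f+g: L₀ = lclm(L_f,L_g), ord ≤ 2+1.
L = (-63 - 216·x - 324·x^2) + (18 + 198·x + 648·x^2 + 648·x^3)·Dx + (-7 - 24·x - 36·x^2)·Dx^2 + (2 + 22·x + 72·x^2 + 72·x^3)·Dx^3  (order 3).
h: a_k = 5, 3/2, -153/8, 27/16, 1323/128, 1701/256, -97281/5120, 72171/2048, -97766919/1146880, 14073345/65536, …
ICs: h(0) = 5, h′(0) = 3/2, h′′(0) = -153/4.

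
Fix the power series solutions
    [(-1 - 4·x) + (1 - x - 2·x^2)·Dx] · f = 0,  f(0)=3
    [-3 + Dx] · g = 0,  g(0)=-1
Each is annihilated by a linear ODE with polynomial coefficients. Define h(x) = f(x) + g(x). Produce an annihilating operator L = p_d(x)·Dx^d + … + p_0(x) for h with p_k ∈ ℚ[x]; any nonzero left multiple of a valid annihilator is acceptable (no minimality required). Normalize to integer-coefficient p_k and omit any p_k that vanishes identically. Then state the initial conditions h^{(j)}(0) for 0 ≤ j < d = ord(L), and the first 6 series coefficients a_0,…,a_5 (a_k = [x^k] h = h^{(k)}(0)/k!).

f: a_k = 3, 3, 9, 15, 33, 63, …
g: a_k = -1, -3, -9/2, -9/2, -27/8, -81/40, …
h₀=f+g: left-lcm gives L₀, ord ≤ 2.
L = (-9 - 9·x - 126·x^2 - 72·x^3) + (-3 + 30·x + 51·x^2 - 36·x^3 - 36·x^4)·Dx + (2 - 9·x - 3·x^2 + 20·x^3 + 12·x^4)·Dx^2  (order 2).
h: a_k = 2, 0, 9/2, 21/2, 237/8, 2439/40, …
ICs: h(0) = 2, h′(0) = 0.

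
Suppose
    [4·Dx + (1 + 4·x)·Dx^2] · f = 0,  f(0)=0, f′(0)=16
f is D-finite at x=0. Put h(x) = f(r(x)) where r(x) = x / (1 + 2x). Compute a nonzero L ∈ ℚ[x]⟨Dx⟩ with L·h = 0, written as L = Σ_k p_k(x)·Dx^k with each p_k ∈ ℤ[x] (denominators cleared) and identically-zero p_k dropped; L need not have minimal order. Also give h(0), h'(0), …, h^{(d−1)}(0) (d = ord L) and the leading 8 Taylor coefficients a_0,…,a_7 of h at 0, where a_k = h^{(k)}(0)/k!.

f: a_k = 0, 16, -32, 256/3, -256, 4096/5, -8192/3, 65536/7, …
L₀ from L_f via x↦r, Dx↦r'^{-1}Dx.
L = (8 + 24·x)·Dx + (1 + 8·x + 12·x^2)·Dx^2  (order 2).
h: a_k = 0, 16, -64, 832/3, -1280, 30976/5, -93184/3, 1119232/7, …
ICs: h(0) = 0, h′(0) = 16.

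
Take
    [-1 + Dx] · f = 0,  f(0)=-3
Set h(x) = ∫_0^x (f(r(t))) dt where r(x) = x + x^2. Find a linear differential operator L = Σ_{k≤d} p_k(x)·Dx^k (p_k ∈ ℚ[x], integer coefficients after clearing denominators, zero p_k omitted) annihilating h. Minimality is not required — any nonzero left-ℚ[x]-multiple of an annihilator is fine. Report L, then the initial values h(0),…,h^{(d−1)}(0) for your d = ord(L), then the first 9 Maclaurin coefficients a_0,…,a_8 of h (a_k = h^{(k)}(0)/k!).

f: a_k = -3, -3, -3/2, -1/2, -1/8, -1/40, -1/240, -1/1680, -1/13440, …
f∘r: x↦r, Dx↦Dx/r' in L_f ⇒ L₀.
∫: right-multiply L₀ by Dx.
L = (-1 - 2·x)·Dx + Dx^2  (order 2).
h: a_k = 0, -3, -3/2, -3/2, -7/8, -5/8, -27/80, -331/1680, -1303/13440, …
ICs: h(0) = 0, h′(0) = -3.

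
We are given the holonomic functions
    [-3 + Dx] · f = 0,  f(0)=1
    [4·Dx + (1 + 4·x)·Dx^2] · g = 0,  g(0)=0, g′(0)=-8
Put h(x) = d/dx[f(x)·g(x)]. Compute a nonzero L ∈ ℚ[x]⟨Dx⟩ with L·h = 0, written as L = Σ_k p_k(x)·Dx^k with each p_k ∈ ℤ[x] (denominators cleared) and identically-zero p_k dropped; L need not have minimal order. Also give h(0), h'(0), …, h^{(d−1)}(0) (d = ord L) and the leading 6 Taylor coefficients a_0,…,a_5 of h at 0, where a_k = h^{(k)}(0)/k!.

L = (51 - 72·x + 432·x^2) + (-14 - 288·x^2)·Dx + (-1 + 8·x + 48·x^2)·Dx^2  (order 2).
h: a_k = -8, -16, -92, 144, -863, 3350, …
ICs: h(0) = -8, h′(0) = -16.

f: a_k = 1, 3, 9/2, 9/2, 27/8, 81/40, …
g: a_k = 0, -8, 16, -128/3, 128, -2048/5, …
f·g: L₀ = L_f ⊗_s L_g, ord ≤ 1·2.
h=h₀': d/dx-closure on L₀ ⇒ L.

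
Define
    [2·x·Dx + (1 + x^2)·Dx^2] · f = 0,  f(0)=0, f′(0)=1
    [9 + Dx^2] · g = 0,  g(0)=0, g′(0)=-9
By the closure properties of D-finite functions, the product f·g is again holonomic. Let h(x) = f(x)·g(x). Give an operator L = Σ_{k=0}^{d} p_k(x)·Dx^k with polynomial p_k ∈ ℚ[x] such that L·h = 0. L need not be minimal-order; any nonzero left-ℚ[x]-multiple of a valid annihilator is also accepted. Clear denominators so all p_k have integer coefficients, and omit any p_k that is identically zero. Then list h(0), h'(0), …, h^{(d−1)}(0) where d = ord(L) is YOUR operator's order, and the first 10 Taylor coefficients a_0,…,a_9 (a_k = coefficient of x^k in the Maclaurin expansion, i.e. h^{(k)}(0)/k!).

L = (1170 + 3834·x^2 + 4779·x^4 + 2916·x^6 + 729·x^8) + (396·x + 1044·x^3 + 972·x^5 + 324·x^7)·Dx + (220 + 768·x^2 + 1026·x^4 + 648·x^6 + 162·x^8)·Dx^2 + (44·x + 116·x^3 + 108·x^5 + 36·x^7)·Dx^3 + (10 + 38·x^2 + 55·x^4 + 36·x^6 + 9·x^8)·Dx^4  (order 4).
h: a_k = 0, 0, -9, 0, 33/2, 0, -99/8, 0, 117/16, 0, …
ICs: h(0) = 0, h′(0) = 0, h′′(0) = -18, h′′′(0) = 0.

f: a_k = 0, 1, 0, -1/3, 0, 1/5, 0, -1/7, 0, 1/9, …
g: a_k = 0, -9, 0, 27/2, 0, -243/40, 0, 729/560, 0, -729/4480, …
h₀=f·g: eliminate ⇒ L₀, order ≤ 2·2.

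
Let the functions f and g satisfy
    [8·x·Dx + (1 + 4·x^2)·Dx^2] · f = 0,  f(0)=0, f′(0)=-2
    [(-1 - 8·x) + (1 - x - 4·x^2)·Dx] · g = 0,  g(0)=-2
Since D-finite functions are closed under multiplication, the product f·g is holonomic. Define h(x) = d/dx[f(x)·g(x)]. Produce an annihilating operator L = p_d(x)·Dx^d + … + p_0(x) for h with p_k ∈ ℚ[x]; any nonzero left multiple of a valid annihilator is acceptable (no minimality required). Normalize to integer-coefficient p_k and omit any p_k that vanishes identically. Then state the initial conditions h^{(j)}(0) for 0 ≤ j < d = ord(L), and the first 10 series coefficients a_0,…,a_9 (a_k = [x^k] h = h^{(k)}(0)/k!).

f: a_k = 0, -2, 0, 8/3, 0, -32/5, 0, 128/7, 0, -512/9, …
g: a_k = -2, -2, -10, -18, -58, -130, -362, -882, -2330, -5858, …
Sym-product of L_f,L_g gives L₀ (≤ ord 2).
Differentiate: ansatz ord ≤ ord L₀ ⇒ L.
L = (14 + 408·x^2 + 384·x^3 + 2304·x^4) + (4 + 34·x + 48·x^2 + 280·x^3 + 384·x^4 + 1536·x^5)·Dx + (-1 - 11·x^2 + 16·x^3 + 20·x^4 + 64·x^5 + 192·x^6)·Dx^2  (order 2).
h: a_k = 4, 8, 44, 368/3, 1532/3, 6744/5, 12532/3, 1256608/105, 1258988/35, 6287800/63, …
ICs: h(0) = 4, h′(0) = 8.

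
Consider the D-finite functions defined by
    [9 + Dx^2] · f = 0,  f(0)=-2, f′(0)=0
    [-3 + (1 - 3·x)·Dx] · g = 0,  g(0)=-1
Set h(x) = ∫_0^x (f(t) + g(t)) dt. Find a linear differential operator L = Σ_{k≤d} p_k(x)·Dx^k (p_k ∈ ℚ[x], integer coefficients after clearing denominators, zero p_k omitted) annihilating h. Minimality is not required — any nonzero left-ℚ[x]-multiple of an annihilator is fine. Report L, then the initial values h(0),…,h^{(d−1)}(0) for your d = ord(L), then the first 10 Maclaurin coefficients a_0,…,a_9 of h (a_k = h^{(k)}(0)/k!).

f: a_k = -2, 0, 9, 0, -27/4, 0, 81/40, 0, -729/2240, 0, …
g: a_k = -1, -3, -9, -27, -81, -243, -729, -2187, -6561, -19683, …
Weyl lclm of L_f,L_g ⇒ L₀ (ord ≤ 3).
h=∫₀ˣh₀: take L = L₀·Dx.
L = (-63 + 54·x - 81·x^2)·Dx + (9 - 45·x + 81·x^2 - 81·x^3)·Dx^2 + (-7 + 6·x - 9·x^2)·Dx^3 + (1 - 5·x + 9·x^2 - 9·x^3)·Dx^4  (order 4).
h: a_k = 0, -3, -3/2, 0, -27/4, -351/20, -81/2, -29079/280, -2187/8, -1633041/2240, …
ICs: h(0) = 0, h′(0) = -3, h′′(0) = -3, h′′′(0) = 0.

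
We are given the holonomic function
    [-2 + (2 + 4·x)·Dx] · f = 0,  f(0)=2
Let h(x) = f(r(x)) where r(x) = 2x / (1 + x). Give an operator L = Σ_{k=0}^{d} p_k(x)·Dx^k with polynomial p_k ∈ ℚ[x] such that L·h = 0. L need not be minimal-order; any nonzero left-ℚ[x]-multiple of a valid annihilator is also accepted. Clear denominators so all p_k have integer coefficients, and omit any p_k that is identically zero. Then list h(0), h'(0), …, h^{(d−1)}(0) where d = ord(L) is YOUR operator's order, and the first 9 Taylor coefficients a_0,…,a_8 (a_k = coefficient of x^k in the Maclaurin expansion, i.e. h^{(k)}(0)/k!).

f: a_k = 2, 2, -1, 1, -5/4, 7/4, -21/8, 33/8, -429/64, …
L₀ from L_f via x↦r, Dx↦r'^{-1}Dx.
L = -2 + (1 + 6·x + 5·x^2)·Dx  (order 1).
h: a_k = 2, 4, -8, 20, -60, 204, -752, 2924, -11800, …
ICs: h(0) = 2.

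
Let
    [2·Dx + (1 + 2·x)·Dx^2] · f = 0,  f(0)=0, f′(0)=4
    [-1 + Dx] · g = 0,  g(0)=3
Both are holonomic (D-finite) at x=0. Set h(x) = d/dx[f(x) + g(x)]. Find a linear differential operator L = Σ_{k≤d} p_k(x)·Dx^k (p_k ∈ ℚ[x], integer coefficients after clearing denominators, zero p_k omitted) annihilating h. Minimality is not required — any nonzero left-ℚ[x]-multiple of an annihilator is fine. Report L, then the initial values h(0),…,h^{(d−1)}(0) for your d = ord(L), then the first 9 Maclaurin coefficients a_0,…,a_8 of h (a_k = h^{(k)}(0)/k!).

L = (-10 - 4·x) + (7 - 4·x - 4·x^2)·Dx + (3 + 8·x + 4·x^2)·Dx^2  (order 2).
h: a_k = 7, -5, 35/2, -63/2, 513/8, -5119/40, 61441/240, -860159/1680, 13762561/13440, …
ICs: h(0) = 7, h′(0) = -5.

f: a_k = 0, 4, -4, 16/3, -8, 64/5, -64/3, 256/7, -64, …
g: a_k = 3, 3, 3/2, 1/2, 1/8, 1/40, 1/240, 1/1680, 1/13440, …
Sum ⇒ L₀ = lclm(L_f,L_g) in ℚ(x)⟨Dx⟩.
h=h₀': d/dx-closure on L₀ ⇒ L.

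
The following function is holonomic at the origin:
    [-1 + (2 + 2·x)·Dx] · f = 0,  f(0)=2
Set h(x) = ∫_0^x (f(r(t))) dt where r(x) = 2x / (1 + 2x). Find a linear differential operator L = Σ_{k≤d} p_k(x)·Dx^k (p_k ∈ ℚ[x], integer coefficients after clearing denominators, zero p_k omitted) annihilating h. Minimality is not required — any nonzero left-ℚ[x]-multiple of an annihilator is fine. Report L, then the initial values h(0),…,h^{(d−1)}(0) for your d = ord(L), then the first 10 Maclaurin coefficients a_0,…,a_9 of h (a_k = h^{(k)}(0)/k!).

f: a_k = 2, 1, -1/4, 1/8, -5/64, 7/128, -21/512, 33/1024, -429/16384, 715/32768, …
L₀ from L_f via x↦r, Dx↦r'^{-1}Dx.
h=∫₀ˣh₀: take L = L₀·Dx.
L = -Dx + (1 + 6·x + 8·x^2)·Dx^2  (order 2).
h: a_k = 0, 2, 1, -5/3, 13/4, -141/20, 133/8, -2353/56, 7205/64, -182461/576, …
ICs: h(0) = 0, h′(0) = 2.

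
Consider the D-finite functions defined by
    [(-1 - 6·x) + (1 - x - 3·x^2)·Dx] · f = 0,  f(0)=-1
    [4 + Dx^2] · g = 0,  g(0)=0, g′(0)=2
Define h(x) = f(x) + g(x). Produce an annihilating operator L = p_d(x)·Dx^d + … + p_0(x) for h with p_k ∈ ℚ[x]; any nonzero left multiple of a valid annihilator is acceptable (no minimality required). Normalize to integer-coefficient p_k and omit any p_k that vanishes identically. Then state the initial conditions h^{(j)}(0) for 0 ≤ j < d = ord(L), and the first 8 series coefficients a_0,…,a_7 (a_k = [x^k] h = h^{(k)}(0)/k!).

f: a_k = -1, -1, -4, -7, -19, -40, -97, -217, …
g: a_k = 0, 2, 0, -4/3, 0, 4/15, 0, -8/315, …
h₀=f+g: left-lcm gives L₀, ord ≤ 3.
L = (92 + 608·x + 512·x^2 + 1104·x^3 + 360·x^4 + 432·x^5) + (-24 + 4·x + 24·x^2 + 80·x^3 + 180·x^4 + 216·x^5 + 216·x^6)·Dx + (23 + 152·x + 128·x^2 + 276·x^3 + 90·x^4 + 108·x^5)·Dx^2 + (-6 + x + 6·x^2 + 20·x^3 + 45·x^4 + 54·x^5 + 54·x^6)·Dx^3  (order 3).
h: a_k = -1, 1, -4, -25/3, -19, -596/15, -97, -68363/315, …
ICs: h(0) = -1, h′(0) = 1, h′′(0) = -8.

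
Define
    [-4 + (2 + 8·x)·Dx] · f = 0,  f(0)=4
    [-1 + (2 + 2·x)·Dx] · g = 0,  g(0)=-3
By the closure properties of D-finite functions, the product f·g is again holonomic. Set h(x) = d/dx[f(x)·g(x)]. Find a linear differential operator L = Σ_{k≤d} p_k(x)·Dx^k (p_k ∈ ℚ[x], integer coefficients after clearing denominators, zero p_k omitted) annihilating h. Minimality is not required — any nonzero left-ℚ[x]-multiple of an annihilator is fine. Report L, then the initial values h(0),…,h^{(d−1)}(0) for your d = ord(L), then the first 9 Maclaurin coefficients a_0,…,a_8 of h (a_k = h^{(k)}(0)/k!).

f: a_k = 4, 8, -8, 16, -40, 112, -336, 1056, -3432, …
g: a_k = -3, -3/2, 3/8, -3/16, 15/128, -21/256, 63/1024, -99/2048, 1287/32768, …
f·g: L₀ = L_f ⊗_s L_g, ord ≤ 1·1.
Derive L from L₀ (diff closure).
L = -9 + (-10 - 66·x - 120·x^2 - 64·x^3)·Dx  (order 1).
h: a_k = -30, 27, -405/4, 2943/8, -85725/64, 630261/128, -9360225/512, 70109415/1024, -4231255725/16384, …
ICs: h(0) = -30.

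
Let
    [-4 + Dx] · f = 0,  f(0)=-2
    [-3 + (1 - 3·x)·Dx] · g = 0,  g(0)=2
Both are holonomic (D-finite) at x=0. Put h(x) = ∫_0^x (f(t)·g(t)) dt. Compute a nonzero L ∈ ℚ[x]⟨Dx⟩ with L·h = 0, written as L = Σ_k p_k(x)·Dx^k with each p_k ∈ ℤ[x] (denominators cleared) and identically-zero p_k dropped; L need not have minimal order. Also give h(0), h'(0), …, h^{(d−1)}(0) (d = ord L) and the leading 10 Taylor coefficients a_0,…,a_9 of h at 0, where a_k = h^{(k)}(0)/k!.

L = (7 - 12·x)·Dx + (-1 + 3·x)·Dx^2  (order 2).
h: a_k = 0, -4, -14, -116/3, -293/3, -3644/15, -27586/45, -497572/315, -2613277/630, -4480196/405, …
ICs: h(0) = 0, h′(0) = -4.

f: a_k = -2, -8, -16, -64/3, -64/3, -256/15, -512/45, -2048/315, -1024/315, -4096/2835, …
g: a_k = 2, 6, 18, 54, 162, 486, 1458, 4374, 13122, 39366, …
f·g: L₀ = L_f ⊗_s L_g, ord ≤ 1·1.
h=∫₀ˣh₀: take L = L₀·Dx.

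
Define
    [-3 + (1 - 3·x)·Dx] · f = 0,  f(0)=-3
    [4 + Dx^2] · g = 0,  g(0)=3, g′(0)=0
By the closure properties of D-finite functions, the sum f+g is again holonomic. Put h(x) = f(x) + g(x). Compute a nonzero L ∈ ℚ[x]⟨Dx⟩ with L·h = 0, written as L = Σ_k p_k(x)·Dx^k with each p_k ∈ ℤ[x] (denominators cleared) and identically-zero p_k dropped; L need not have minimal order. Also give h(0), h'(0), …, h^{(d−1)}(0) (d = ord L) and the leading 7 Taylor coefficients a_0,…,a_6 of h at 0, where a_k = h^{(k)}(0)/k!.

f: a_k = -3, -9, -27, -81, -243, -729, -2187, …
g: a_k = 3, 0, -6, 0, 2, 0, -4/15, …
L₀ := lclm(L_f,L_g); ord L₀ ≤ 1+2.
L = (348 - 144·x + 216·x^2) + (-44 + 180·x - 216·x^2 + 216·x^3)·Dx + (87 - 36·x + 54·x^2)·Dx^2 + (-11 + 45·x - 54·x^2 + 54·x^3)·Dx^3  (order 3).
h: a_k = 0, -9, -33, -81, -241, -729, -32809/15, …
ICs: h(0) = 0, h′(0) = -9, h′′(0) = -66.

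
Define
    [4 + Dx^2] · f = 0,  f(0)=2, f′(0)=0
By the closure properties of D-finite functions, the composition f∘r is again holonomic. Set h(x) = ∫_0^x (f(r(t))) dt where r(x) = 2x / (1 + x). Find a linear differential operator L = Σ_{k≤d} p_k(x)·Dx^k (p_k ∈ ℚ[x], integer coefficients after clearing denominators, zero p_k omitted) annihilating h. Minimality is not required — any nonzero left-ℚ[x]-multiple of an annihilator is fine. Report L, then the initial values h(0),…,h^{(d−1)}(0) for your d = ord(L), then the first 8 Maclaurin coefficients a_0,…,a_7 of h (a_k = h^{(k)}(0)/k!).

L = 16·Dx + (2 + 6·x + 6·x^2 + 2·x^3)·Dx^2 + (1 + 4·x + 6·x^2 + 4·x^3 + x^4)·Dx^3  (order 3).
h: a_k = 0, 2, 0, -16/3, 8, -16/3, -32/9, 784/45, …
ICs: h(0) = 0, h′(0) = 2, h′′(0) = 0.

f: a_k = 2, 0, -4, 0, 4/3, 0, -8/45, 0, …
Substitute x→r, Dx→(1/r')Dx; clear ⇒ L₀.
∫: right-multiply L₀ by Dx.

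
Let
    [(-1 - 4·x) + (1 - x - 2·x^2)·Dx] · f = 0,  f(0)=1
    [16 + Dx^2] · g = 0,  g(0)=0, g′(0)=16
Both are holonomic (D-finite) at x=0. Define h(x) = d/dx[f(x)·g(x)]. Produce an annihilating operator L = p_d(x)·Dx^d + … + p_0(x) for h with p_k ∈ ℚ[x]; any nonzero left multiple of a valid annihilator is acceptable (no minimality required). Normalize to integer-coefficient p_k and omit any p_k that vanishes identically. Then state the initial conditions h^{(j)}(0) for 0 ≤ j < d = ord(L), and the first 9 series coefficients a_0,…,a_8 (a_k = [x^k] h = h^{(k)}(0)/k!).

L = (4 - 128·x - 192·x^2 + 256·x^3 + 256·x^4) + (-5 - 12·x + 48·x^2 + 64·x^3)·Dx + (3 - 7·x - 10·x^2 + 16·x^3 + 16·x^4)·Dx^2  (order 2).
h: a_k = 16, 32, 16, 448/3, 1232/3, 4704/5, 19408/9, 1566592/315, 3517328/315, …
ICs: h(0) = 16, h′(0) = 32.

f: a_k = 1, 1, 3, 5, 11, 21, 43, 85, 171, …
g: a_k = 0, 16, 0, -128/3, 0, 512/15, 0, -4096/315, 0, …
L₀ := L_f ⊗_s L_g (sym. prod.), ord ≤ 2.
h=h₀': d/dx-closure on L₀ ⇒ L.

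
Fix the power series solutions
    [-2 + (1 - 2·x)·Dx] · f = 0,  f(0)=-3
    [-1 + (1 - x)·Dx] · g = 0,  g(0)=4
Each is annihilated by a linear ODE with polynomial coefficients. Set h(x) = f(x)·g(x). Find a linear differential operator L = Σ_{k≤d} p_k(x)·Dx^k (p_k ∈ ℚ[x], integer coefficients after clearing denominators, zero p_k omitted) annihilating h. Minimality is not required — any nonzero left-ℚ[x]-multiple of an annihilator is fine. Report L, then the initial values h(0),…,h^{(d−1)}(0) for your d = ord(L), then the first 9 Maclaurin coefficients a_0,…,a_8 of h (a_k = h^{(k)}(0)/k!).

L = (-3 + 4·x) + (1 - 3·x + 2·x^2)·Dx  (order 1).
h: a_k = -12, -36, -84, -180, -372, -756, -1524, -3060, -6132, …
ICs: h(0) = -12.

f: a_k = -3, -6, -12, -24, -48, -96, -192, -384, -768, …
g: a_k = 4, 4, 4, 4, 4, 4, 4, 4, 4, …
Sym-product of L_f,L_g gives L₀ (≤ ord 1).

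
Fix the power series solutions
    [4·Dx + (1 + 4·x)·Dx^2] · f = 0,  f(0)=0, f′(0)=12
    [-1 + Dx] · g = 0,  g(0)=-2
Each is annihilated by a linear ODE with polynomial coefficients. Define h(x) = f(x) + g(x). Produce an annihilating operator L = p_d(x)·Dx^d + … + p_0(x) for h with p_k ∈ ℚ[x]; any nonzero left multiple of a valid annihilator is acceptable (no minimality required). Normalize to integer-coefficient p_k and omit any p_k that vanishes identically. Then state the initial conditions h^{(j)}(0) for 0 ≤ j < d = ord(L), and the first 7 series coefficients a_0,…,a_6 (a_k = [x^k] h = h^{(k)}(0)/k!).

L = (-36 - 16·x)·Dx + (31 - 8·x - 16·x^2)·Dx^2 + (5 + 24·x + 16·x^2)·Dx^3  (order 3).
h: a_k = -2, 10, -25, 191/3, -2305/12, 36863/60, -737281/360, …
ICs: h(0) = -2, h′(0) = 10, h′′(0) = -50.

f: a_k = 0, 12, -24, 64, -192, 3072/5, -2048, …
g: a_k = -2, -2, -1, -1/3, -1/12, -1/60, -1/360, …
L₀ := lclm(L_f,L_g); ord L₀ ≤ 2+1.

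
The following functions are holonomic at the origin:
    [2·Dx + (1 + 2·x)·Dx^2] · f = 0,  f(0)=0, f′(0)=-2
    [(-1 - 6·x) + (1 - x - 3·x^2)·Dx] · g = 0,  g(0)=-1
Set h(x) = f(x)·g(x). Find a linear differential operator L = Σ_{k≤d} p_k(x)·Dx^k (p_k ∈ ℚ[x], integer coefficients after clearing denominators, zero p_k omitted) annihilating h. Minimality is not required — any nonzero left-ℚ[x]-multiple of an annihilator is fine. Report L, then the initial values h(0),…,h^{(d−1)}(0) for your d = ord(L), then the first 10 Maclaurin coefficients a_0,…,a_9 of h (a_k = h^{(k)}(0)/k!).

L = (8 + 24·x) + (18·x + 30·x^2)·Dx + (-1 - x + 5·x^2 + 6·x^3)·Dx^2  (order 2).
h: a_k = 0, 2, 0, 26/3, 14/3, 556/15, 202/5, 5946/35, 9068/35, 260074/315, …
ICs: h(0) = 0, h′(0) = 2.

f: a_k = 0, -2, 2, -8/3, 4, -32/5, 32/3, -128/7, 32, -512/9, …
g: a_k = -1, -1, -4, -7, -19, -40, -97, -217, -508, -1159, …
h₀=f·g: eliminate ⇒ L₀, order ≤ 2·1.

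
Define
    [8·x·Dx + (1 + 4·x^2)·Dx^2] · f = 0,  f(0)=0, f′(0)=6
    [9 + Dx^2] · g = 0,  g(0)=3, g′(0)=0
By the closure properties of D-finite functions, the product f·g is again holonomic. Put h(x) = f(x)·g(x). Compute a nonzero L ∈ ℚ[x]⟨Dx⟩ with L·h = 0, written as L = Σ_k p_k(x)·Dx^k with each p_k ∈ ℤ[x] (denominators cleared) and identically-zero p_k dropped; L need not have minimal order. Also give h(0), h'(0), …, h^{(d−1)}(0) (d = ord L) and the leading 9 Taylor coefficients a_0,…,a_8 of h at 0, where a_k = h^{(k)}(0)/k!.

L = (2925 + 31536·x^2 + 95904·x^4 + 186624·x^6 + 186624·x^8) + (2448·x + 20160·x^3 + 62208·x^5 + 82944·x^7)·Dx + (442 + 5088·x^2 + 19008·x^4 + 41472·x^6 + 41472·x^8)·Dx^2 + (272·x + 2240·x^3 + 6912·x^5 + 9216·x^7)·Dx^3 + (13 + 176·x^2 + 928·x^4 + 2304·x^6 + 2304·x^8)·Dx^4  (order 4).
h: a_k = 0, 18, 0, -105, 0, 4527/20, 0, -146439/280, 0, …
ICs: h(0) = 0, h′(0) = 18, h′′(0) = 0, h′′′(0) = -630.

f: a_k = 0, 6, 0, -8, 0, 96/5, 0, -384/7, 0, …
g: a_k = 3, 0, -27/2, 0, 81/8, 0, -243/80, 0, 2187/4480, …
f·g: L₀ = L_f ⊗_s L_g, ord ≤ 2·2.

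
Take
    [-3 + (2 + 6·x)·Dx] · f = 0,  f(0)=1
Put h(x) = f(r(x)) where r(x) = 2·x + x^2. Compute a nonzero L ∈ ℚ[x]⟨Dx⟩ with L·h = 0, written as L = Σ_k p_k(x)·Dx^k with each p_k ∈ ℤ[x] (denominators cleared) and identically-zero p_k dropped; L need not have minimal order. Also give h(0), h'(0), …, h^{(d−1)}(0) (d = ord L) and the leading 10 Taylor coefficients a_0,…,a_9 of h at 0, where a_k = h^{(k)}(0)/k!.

f: a_k = 1, 3/2, -9/8, 27/16, -405/128, 1701/256, -15309/1024, 72171/2048, -2814669/32768, 14073345/65536, …
h₀=f(r): pull back L_f along r ⇒ L₀.
L = (-3 - 3·x) + (1 + 6·x + 3·x^2)·Dx  (order 1).
h: a_k = 1, 3, -3, 9, -63/2, 243/2, -999/2, 4293/2, -76221/8, 346761/8, …
ICs: h(0) = 1.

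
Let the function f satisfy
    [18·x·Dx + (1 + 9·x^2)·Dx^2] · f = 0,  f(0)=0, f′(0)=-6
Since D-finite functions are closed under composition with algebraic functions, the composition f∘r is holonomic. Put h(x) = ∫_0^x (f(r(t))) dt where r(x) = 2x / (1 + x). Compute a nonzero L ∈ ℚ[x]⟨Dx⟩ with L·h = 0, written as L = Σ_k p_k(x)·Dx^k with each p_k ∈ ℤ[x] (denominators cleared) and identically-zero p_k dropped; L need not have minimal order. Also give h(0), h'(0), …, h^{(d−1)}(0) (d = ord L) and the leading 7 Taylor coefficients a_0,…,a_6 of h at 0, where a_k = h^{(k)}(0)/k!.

f: a_k = 0, -6, 0, 18, 0, -486/5, 0, …
Substitute x→r, Dx→(1/r')Dx; clear ⇒ L₀.
∫: right-multiply L₀ by Dx.
L = (2 + 74·x)·Dx^2 + (1 + 2·x + 37·x^2)·Dx^3  (order 3).
h: a_k = 0, 0, -6, 4, 33, -84, -1882/5, …
ICs: h(0) = 0, h′(0) = 0, h′′(0) = -12.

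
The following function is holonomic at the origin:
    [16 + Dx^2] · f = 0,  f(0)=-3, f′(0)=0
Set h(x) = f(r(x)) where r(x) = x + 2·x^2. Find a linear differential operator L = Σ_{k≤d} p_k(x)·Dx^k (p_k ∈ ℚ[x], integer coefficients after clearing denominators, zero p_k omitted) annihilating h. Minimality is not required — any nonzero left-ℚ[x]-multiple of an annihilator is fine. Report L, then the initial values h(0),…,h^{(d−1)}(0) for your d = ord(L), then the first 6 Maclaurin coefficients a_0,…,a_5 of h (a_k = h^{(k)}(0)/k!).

L = (16 + 192·x + 768·x^2 + 1024·x^3) - 4·Dx + (1 + 4·x)·Dx^2  (order 2).
h: a_k = -3, 0, 24, 96, 64, -256, …
ICs: h(0) = -3, h′(0) = 0.

f: a_k = -3, 0, 24, 0, -32, 0, …
h₀=f(r): pull back L_f along r ⇒ L₀.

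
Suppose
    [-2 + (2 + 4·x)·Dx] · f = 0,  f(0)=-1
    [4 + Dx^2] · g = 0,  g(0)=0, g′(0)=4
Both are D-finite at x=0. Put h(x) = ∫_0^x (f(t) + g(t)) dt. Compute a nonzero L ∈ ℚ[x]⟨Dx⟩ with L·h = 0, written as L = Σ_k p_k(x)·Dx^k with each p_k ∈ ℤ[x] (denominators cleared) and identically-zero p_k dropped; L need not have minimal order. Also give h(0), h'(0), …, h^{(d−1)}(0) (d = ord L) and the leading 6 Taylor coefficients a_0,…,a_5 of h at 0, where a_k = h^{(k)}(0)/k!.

L = (-28 - 64·x - 64·x^2)·Dx + (12 + 88·x + 192·x^2 + 128·x^3)·Dx^2 + (-7 - 16·x - 16·x^2)·Dx^3 + (3 + 22·x + 48·x^2 + 32·x^3)·Dx^4  (order 4).
h: a_k = 0, -1, 3/2, 1/6, -19/24, 1/8, …
ICs: h(0) = 0, h′(0) = -1, h′′(0) = 3, h′′′(0) = 1.

f: a_k = -1, -1, 1/2, -1/2, 5/8, -7/8, …
g: a_k = 0, 4, 0, -8/3, 0, 8/15, …
f+g: L₀ = lclm(L_f,L_g), ord ≤ 1+2.
h=∫h₀ ⇒ L = L₀·Dx.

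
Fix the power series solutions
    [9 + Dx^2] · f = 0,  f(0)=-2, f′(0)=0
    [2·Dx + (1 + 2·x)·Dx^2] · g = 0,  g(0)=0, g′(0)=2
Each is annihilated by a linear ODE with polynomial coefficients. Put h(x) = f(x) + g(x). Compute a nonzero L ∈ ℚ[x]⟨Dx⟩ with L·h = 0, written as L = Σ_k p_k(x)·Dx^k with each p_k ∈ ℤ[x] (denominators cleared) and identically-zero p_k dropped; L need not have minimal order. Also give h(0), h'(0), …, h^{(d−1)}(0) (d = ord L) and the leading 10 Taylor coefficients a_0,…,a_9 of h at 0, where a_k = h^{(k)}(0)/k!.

L = (594 + 648·x + 648·x^2)·Dx + (153 + 630·x + 972·x^2 + 648·x^3)·Dx^2 + (66 + 72·x + 72·x^2)·Dx^3 + (17 + 70·x + 108·x^2 + 72·x^3)·Dx^4  (order 4).
h: a_k = -2, 2, 7, 8/3, -43/4, 32/5, -1037/120, 128/7, -72409/2240, 512/9, …
ICs: h(0) = -2, h′(0) = 2, h′′(0) = 14, h′′′(0) = 16.

f: a_k = -2, 0, 9, 0, -27/4, 0, 81/40, 0, -729/2240, 0, …
g: a_k = 0, 2, -2, 8/3, -4, 32/5, -32/3, 128/7, -32, 512/9, …
Weyl lclm of L_f,L_g ⇒ L₀ (ord ≤ 4).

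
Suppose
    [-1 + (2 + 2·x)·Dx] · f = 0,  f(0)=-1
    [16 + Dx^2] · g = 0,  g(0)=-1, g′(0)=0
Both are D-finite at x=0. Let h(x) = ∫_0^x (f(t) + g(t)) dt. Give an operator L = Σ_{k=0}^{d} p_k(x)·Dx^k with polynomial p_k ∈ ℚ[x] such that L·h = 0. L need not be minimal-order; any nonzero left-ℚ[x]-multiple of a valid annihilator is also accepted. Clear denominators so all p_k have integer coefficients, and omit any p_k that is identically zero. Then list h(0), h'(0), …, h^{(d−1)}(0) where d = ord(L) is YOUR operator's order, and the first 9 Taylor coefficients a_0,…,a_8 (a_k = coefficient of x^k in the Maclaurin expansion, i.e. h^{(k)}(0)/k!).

L = (-1072 - 2048·x - 1024·x^2)·Dx + (2016 + 6112·x + 6144·x^2 + 2048·x^3)·Dx^2 + (-67 - 128·x - 64·x^2)·Dx^3 + (126 + 382·x + 384·x^2 + 128·x^3)·Dx^4  (order 4).
h: a_k = 0, -2, -1/4, 65/24, -1/64, -4081/1920, -7/1536, 263089/322560, -33/16384, …
ICs: h(0) = 0, h′(0) = -2, h′′(0) = -1/2, h′′′(0) = 65/4.

f: a_k = -1, -1/2, 1/8, -1/16, 5/128, -7/256, 21/1024, -33/2048, 429/32768, …
g: a_k = -1, 0, 8, 0, -32/3, 0, 256/45, 0, -512/315, …
Weyl lclm of L_f,L_g ⇒ L₀ (ord ≤ 3).
Integrate: L := L₀·Dx.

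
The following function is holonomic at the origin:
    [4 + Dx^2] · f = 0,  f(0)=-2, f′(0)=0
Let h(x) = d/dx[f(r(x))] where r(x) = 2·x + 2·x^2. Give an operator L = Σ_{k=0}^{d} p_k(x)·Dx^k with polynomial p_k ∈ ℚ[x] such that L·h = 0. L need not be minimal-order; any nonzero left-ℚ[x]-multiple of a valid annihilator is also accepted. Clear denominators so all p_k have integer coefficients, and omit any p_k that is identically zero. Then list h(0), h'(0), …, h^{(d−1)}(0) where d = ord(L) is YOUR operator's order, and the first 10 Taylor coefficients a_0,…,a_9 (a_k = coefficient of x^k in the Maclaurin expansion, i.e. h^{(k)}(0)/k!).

f: a_k = -2, 0, 4, 0, -4/3, 0, 8/45, 0, -4/315, 0, …
h₀=f(r): pull back L_f along r ⇒ L₀.
h=h₀': d/dx-closure on L₀ ⇒ L.
L = (28 + 128·x + 384·x^2 + 512·x^3 + 256·x^4) + (-6 - 12·x)·Dx + (1 + 4·x + 4·x^2)·Dx^2  (order 2).
h: a_k = 0, 32, 96, -64/3, -1280/3, -10496/15, -1792/15, 368128/315, 63488/35, 2274304/2835, …
ICs: h(0) = 0, h′(0) = 32.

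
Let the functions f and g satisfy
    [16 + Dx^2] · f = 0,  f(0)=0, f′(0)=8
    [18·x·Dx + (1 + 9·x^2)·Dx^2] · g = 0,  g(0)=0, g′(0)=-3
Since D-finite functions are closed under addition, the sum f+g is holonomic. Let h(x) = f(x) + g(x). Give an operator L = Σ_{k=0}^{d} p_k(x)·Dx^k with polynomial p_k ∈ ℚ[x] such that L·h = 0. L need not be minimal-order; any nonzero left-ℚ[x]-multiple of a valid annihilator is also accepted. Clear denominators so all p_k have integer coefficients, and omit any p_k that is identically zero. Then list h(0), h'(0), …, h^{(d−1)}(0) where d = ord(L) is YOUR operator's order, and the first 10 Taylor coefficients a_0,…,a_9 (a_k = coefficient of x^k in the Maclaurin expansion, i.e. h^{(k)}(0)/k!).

L = (-13248·x + 181440·x^3 + 186624·x^5)·Dx + (-16 + 6048·x^2 + 66096·x^4 + 93312·x^6)·Dx^2 + (-828·x + 11340·x^3 + 11664·x^5)·Dx^3 + (-1 + 378·x^2 + 4131·x^4 + 5832·x^6)·Dx^4  (order 4).
h: a_k = 0, 5, 0, -37/3, 0, -473/15, 0, 96367/315, 0, -6196049/2835, …
ICs: h(0) = 0, h′(0) = 5, h′′(0) = 0, h′′′(0) = -74.

f: a_k = 0, 8, 0, -64/3, 0, 256/15, 0, -2048/315, 0, 4096/2835, …
g: a_k = 0, -3, 0, 9, 0, -243/5, 0, 2187/7, 0, -2187, …
h₀=f+g: left-lcm gives L₀, ord ≤ 4.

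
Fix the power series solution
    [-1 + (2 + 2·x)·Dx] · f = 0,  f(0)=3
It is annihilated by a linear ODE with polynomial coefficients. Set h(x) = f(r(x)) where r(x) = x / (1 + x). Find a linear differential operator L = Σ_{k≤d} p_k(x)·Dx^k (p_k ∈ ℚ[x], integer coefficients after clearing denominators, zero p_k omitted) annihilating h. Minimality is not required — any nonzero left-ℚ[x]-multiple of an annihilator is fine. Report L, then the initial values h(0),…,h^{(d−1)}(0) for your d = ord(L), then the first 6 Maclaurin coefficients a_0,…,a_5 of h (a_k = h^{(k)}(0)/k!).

L = -1 + (2 + 6·x + 4·x^2)·Dx  (order 1).
h: a_k = 3, 3/2, -15/8, 39/16, -423/128, 1197/256, …
ICs: h(0) = 3.

f: a_k = 3, 3/2, -3/8, 3/16, -15/128, 21/256, …
L₀ from L_f via x↦r, Dx↦r'^{-1}Dx.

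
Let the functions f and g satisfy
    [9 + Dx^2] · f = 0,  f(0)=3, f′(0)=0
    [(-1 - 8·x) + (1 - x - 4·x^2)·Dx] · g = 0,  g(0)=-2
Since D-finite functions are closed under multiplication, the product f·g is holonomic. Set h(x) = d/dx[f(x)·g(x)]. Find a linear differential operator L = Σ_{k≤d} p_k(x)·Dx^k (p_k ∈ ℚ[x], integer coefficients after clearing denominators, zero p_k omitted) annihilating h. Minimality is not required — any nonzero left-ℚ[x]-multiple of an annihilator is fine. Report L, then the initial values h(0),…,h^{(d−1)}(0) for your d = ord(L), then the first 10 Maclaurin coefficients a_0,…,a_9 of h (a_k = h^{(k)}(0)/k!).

f: a_k = 3, 0, -27/2, 0, 81/8, 0, -243/80, 0, 2187/4480, 0, …
g: a_k = -2, -2, -10, -18, -58, -130, -362, -882, -2330, -5858, …
h₀=f·g: eliminate ⇒ L₀, order ≤ 2·1.
h₀' ⇒ L via d/dx closure of L₀.
L = (-33 - 162·x - 567·x^2 + 648·x^3 + 1296·x^4) + (6 + 66·x + 216·x^2 + 576·x^3)·Dx + (1 - 10·x - 31·x^2 + 72·x^3 + 144·x^4)·Dx^2  (order 2).
h: a_k = -6, -6, -81, -237, -3345/4, -47781/20, -298809/40, -5960307/280, -27939951/448, -56233149/320, …
ICs: h(0) = -6, h′(0) = -6.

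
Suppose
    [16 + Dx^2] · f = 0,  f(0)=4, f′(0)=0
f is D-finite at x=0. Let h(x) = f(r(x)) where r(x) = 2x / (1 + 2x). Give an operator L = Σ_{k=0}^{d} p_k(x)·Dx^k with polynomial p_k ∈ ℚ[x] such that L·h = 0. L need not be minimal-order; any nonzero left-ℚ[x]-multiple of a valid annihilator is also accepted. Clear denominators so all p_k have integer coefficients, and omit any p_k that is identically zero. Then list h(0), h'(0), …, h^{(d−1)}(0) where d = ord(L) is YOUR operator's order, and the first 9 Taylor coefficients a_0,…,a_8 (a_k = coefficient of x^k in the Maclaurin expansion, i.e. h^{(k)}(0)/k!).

L = 64 + (4 + 24·x + 48·x^2 + 32·x^3)·Dx + (1 + 8·x + 24·x^2 + 32·x^3 + 16·x^4)·Dx^2  (order 2).
h: a_k = 4, 0, -128, 512, -2560/3, -4096/3, 702464/45, -335872/5, 12869632/63, …
ICs: h(0) = 4, h′(0) = 0.

f: a_k = 4, 0, -32, 0, 128/3, 0, -1024/45, 0, 2048/315, …
L₀ from L_f via x↦r, Dx↦r'^{-1}Dx.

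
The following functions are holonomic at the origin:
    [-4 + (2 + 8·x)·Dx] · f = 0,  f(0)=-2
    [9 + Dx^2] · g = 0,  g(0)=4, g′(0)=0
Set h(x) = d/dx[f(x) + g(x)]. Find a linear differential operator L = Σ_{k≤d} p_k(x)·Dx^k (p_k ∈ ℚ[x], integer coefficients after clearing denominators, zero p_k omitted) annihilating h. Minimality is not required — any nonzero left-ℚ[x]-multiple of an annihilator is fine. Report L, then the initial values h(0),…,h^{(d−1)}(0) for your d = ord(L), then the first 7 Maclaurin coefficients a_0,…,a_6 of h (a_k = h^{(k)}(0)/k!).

f: a_k = -2, -4, 4, -8, 20, -56, 168, …
g: a_k = 4, 0, -18, 0, 27/2, 0, -81/20, …
h₀=f+g: left-lcm gives L₀, ord ≤ 3.
h₀' ⇒ L via d/dx closure of L₀.
L = (-414 - 432·x - 864·x^2) + (-63 - 468·x - 1296·x^2 - 1728·x^3)·Dx + (-46 - 48·x - 96·x^2)·Dx^2 + (-7 - 52·x - 144·x^2 - 192·x^3)·Dx^3  (order 3).
h: a_k = -4, -28, -24, 134, -280, 9837/10, -3696, …
ICs: h(0) = -4, h′(0) = -28, h′′(0) = -48.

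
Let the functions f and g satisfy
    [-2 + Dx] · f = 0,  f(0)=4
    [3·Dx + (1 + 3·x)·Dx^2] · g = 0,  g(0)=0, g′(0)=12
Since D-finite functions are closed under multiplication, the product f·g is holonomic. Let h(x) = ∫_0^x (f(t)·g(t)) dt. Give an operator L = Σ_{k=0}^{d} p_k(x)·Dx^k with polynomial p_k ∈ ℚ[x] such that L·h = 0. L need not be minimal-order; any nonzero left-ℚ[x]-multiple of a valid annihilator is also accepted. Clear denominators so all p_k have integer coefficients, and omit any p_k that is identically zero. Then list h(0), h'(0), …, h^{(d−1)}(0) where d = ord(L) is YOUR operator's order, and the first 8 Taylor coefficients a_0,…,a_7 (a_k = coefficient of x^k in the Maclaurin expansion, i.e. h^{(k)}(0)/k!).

L = (-2 + 12·x)·Dx + (-1 - 12·x)·Dx^2 + (1 + 3·x)·Dx^3  (order 3).
h: a_k = 0, 0, 24, 8, 24, -116/5, 884/15, -880/7, …
ICs: h(0) = 0, h′(0) = 0, h′′(0) = 48.

f: a_k = 4, 8, 8, 16/3, 8/3, 16/15, 16/45, 32/315, …
g: a_k = 0, 12, -18, 36, -81, 972/5, -486, 8748/7, …
L₀ := L_f ⊗_s L_g (sym. prod.), ord ≤ 2.
h=∫h₀ ⇒ L = L₀·Dx.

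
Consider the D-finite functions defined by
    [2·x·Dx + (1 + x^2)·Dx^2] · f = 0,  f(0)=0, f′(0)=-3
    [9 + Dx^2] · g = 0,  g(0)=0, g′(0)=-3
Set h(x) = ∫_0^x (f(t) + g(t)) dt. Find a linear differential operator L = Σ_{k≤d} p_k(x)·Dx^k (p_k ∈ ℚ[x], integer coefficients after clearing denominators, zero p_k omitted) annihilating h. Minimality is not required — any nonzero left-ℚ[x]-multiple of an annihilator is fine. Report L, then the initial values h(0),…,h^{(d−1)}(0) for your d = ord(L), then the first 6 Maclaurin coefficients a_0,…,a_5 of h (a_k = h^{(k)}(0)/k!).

L = (-54·x + 540·x^3 + 162·x^5)·Dx^2 + (63 + 279·x^2 + 297·x^4 + 81·x^6)·Dx^3 + (-6·x + 60·x^3 + 18·x^5)·Dx^4 + (7 + 31·x^2 + 33·x^4 + 9·x^6)·Dx^5  (order 5).
h: a_k = 0, 0, -3, 0, 11/8, 0, …
ICs: h(0) = 0, h′(0) = 0, h′′(0) = -6, h′′′(0) = 0, h′′′′(0) = 33.

f: a_k = 0, -3, 0, 1, 0, -3/5, …
g: a_k = 0, -3, 0, 9/2, 0, -81/40, …
L₀ := lclm(L_f,L_g); ord L₀ ≤ 2+2.
h=∫h₀ ⇒ L = L₀·Dx.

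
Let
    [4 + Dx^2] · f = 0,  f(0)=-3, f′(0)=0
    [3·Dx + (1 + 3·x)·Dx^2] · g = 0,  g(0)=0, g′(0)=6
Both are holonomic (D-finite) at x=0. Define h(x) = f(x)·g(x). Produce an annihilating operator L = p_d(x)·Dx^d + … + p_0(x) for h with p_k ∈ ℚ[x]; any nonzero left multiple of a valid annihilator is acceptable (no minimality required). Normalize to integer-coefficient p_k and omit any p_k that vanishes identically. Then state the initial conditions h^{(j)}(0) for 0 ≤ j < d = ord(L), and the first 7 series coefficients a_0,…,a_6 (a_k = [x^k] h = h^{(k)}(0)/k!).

f: a_k = -3, 0, 6, 0, -2, 0, 4/15, …
g: a_k = 0, 6, -9, 18, -81/2, 486/5, -243, …
Product ⇒ symmetric product L₀, ord ≤ 4.
L = (-1112 - 1248·x + 7344·x^2 + 27648·x^3 + 20736·x^4) + (-48 + 2160·x + 10368·x^2 + 10368·x^3)·Dx + (-250 + 240·x + 4968·x^2 + 13824·x^3 + 10368·x^4)·Dx^2 + (-12 + 540·x + 2592·x^2 + 2592·x^3)·Dx^3 + (7 + 138·x + 783·x^2 + 1728·x^3 + 1296·x^4)·Dx^4  (order 4).
h: a_k = 0, -18, 27, -18, 135/2, -978/5, 504, …
ICs: h(0) = 0, h′(0) = -18, h′′(0) = 54, h′′′(0) = -108.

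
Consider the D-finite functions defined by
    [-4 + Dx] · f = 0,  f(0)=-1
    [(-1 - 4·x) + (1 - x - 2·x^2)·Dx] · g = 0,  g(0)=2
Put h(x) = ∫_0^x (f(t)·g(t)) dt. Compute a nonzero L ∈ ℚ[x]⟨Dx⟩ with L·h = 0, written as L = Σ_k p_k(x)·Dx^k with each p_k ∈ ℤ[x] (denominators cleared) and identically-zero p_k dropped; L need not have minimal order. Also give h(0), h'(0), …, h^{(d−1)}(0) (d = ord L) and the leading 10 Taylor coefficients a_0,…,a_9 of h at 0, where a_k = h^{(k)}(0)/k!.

L = (5 - 8·x^2)·Dx + (-1 + x + 2·x^2)·Dx^2  (order 2).
h: a_k = 0, -2, -5, -10, -107/6, -458/15, -781/15, -5662/63, -39703/252, -29422/105, …
ICs: h(0) = 0, h′(0) = -2.

f: a_k = -1, -4, -8, -32/3, -32/3, -128/15, -256/45, -1024/315, -512/315, -2048/2835, …
g: a_k = 2, 2, 6, 10, 22, 42, 86, 170, 342, 682, …
Product ⇒ symmetric product L₀, ord ≤ 1.
∫: right-multiply L₀ by Dx.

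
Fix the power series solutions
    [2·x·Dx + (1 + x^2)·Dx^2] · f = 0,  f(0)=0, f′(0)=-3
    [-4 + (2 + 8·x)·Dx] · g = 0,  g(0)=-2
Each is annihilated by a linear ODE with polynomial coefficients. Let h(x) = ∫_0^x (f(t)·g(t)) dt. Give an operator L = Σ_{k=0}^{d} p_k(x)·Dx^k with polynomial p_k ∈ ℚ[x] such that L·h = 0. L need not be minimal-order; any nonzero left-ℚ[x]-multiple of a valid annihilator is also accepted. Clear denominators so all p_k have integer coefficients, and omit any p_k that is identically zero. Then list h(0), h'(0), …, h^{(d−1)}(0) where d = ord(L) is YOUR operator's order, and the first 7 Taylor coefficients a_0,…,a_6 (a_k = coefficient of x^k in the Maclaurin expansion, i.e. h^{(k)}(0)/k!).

L = (12 - 4·x - 4·x^2)·Dx + (-4 - 14·x + 12·x^2 + 16·x^3)·Dx^2 + (1 + 8·x + 17·x^2 + 8·x^3 + 16·x^4)·Dx^3  (order 3).
h: a_k = 0, 0, 3, 4, -7/2, 4, -137/15, …
ICs: h(0) = 0, h′(0) = 0, h′′(0) = 6.

f: a_k = 0, -3, 0, 1, 0, -3/5, 0, …
g: a_k = -2, -4, 4, -8, 20, -56, 168, …
Product ⇒ symmetric product L₀, ord ≤ 2.
h=∫h₀ ⇒ L = L₀·Dx.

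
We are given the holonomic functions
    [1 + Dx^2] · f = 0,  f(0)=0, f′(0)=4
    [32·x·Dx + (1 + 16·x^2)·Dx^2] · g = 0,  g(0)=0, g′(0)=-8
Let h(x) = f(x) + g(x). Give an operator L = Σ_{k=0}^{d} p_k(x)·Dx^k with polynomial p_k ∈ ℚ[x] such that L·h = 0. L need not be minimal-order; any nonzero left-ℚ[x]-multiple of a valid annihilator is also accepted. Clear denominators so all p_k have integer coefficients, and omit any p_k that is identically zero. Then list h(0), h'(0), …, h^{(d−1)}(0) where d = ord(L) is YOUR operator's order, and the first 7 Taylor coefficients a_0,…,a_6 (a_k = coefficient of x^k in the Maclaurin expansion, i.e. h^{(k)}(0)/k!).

f: a_k = 0, 4, 0, -2/3, 0, 1/30, 0, …
g: a_k = 0, -8, 0, 128/3, 0, -2048/5, 0, …
h₀=f+g: left-lcm gives L₀, ord ≤ 4.
L = (-6112·x + 99328·x^3 + 8192·x^5)·Dx + (-31 + 1072·x^2 + 25344·x^4 + 4096·x^6)·Dx^2 + (-6112·x + 99328·x^3 + 8192·x^5)·Dx^3 + (-31 + 1072·x^2 + 25344·x^4 + 4096·x^6)·Dx^4  (order 4).
h: a_k = 0, -4, 0, 42, 0, -12287/30, 0, …
ICs: h(0) = 0, h′(0) = -4, h′′(0) = 0, h′′′(0) = 252.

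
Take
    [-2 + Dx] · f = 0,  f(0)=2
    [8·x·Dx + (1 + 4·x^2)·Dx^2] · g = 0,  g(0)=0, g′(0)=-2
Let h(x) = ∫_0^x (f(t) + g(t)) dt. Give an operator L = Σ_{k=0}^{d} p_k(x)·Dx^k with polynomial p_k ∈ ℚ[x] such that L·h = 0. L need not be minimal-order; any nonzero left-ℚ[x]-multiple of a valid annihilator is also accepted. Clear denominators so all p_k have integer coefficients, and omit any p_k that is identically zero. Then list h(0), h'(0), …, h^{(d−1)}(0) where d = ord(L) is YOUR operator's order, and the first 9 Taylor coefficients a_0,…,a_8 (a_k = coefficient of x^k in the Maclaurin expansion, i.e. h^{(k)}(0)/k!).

f: a_k = 2, 4, 4, 8/3, 4/3, 8/15, 8/45, 16/315, 4/315, …
g: a_k = 0, -2, 0, 8/3, 0, -32/5, 0, 128/7, 0, …
Sum ⇒ L₀ = lclm(L_f,L_g) in ℚ(x)⟨Dx⟩.
∫: right-multiply L₀ by Dx.
L = (8 - 32·x - 32·x^2)·Dx^2 + (-6 + 12·x + 8·x^2 - 16·x^3)·Dx^3 + (1 + 2·x + 4·x^2 + 8·x^3)·Dx^4  (order 4).
h: a_k = 0, 2, 1, 4/3, 4/3, 4/15, -44/45, 8/315, 722/315, …
ICs: h(0) = 0, h′(0) = 2, h′′(0) = 2, h′′′(0) = 8.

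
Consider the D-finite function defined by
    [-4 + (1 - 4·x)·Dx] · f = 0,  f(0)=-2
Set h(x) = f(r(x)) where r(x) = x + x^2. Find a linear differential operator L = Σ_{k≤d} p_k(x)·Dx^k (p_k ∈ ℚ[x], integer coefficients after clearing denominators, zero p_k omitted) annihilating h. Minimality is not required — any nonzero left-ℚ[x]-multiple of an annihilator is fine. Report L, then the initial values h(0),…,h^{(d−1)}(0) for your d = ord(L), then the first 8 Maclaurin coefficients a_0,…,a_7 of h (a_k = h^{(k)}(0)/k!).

L = (4 + 8·x) + (-1 + 4·x + 4·x^2)·Dx  (order 1).
h: a_k = -2, -8, -40, -192, -928, -4480, -21632, -104448, …
ICs: h(0) = -2.

f: a_k = -2, -8, -32, -128, -512, -2048, -8192, -32768, …
L₀ from L_f via x↦r, Dx↦r'^{-1}Dx.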